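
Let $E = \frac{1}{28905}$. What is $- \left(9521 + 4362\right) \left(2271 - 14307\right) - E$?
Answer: $\frac{4829903752139}{28905} \approx 1.671 \cdot 10^{8}$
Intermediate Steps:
$E = \frac{1}{28905} \approx 3.4596 \cdot 10^{-5}$
$- \left(9521 + 4362\right) \left(2271 - 14307\right) - E = - \left(9521 + 4362\right) \left(2271 - 14307\right) - \frac{1}{28905} = - 13883 \left(-12036\right) - \frac{1}{28905} = \left(-1\right) \left(-167095788\right) - \frac{1}{28905} = 167095788 - \frac{1}{28905} = \frac{4829903752139}{28905}$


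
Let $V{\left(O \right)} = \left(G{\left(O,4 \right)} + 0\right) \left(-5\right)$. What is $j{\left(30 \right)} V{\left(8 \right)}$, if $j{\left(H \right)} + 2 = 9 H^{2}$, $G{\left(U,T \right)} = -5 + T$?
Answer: $40490$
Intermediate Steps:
$j{\left(H \right)} = -2 + 9 H^{2}$
$V{\left(O \right)} = 5$ ($V{\left(O \right)} = \left(\left(-5 + 4\right) + 0\right) \left(-5\right) = \left(-1 + 0\right) \left(-5\right) = \left(-1\right) \left(-5\right) = 5$)
$j{\left(30 \right)} V{\left(8 \right)} = \left(-2 + 9 \cdot 30^{2}\right) 5 = \left(-2 + 9 \cdot 900\right) 5 = \left(-2 + 8100\right) 5 = 8098 \cdot 5 = 40490$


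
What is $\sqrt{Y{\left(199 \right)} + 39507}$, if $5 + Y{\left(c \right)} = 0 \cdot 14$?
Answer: $\sqrt{39502} \approx 198.75$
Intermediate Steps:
$Y{\left(c \right)} = -5$ ($Y{\left(c \right)} = -5 + 0 \cdot 14 = -5 + 0 = -5$)
$\sqrt{Y{\left(199 \right)} + 39507} = \sqrt{-5 + 39507} = \sqrt{39502}$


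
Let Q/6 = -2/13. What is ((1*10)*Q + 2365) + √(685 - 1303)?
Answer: 30625/13 + I*√618 ≈ 2355.8 + 24.86*I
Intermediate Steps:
Q = -12/13 (Q = 6*(-2/13) = -12/13 ≈ -0.92308)
((1*10)*Q + 2365) + √(685 - 1303) = ((1*10)*(-12/13) + 2365) + √(685 - 1303) = (10*(-12/13) + 2365) + √(-618) = (-120/13 + 2365) + I*√618 = 30625/13 + I*√618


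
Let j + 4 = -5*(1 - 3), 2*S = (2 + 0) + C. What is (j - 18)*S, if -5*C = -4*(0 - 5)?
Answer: 12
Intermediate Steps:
C = -4 (C = -(-4)*(0 - 5)/5 = -(-4)*(-5)/5 = -⅕*20 = -4)
S = -1 (S = ((2 + 0) - 4)/2 = (2 - 4)/2 = (½)*(-2) = -1)
j = 6 (j = -4 - 5*(1 - 3) = -4 - 5*(-2) = -4 + 10 = 6)
(j - 18)*S = (6 - 18)*(-1) = -12*(-1) = 12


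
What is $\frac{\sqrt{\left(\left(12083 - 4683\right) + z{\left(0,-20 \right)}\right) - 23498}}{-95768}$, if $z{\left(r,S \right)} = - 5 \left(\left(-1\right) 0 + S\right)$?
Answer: $- \frac{i \sqrt{15998}}{95768} \approx - 0.0013207 i$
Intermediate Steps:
$z{\left(r,S \right)} = - 5 S$ ($z{\left(r,S \right)} = - 5 \left(0 + S\right) = - 5 S$)
$\frac{\sqrt{\left(\left(12083 - 4683\right) + z{\left(0,-20 \right)}\right) - 23498}}{-95768} = \frac{\sqrt{\left(\left(12083 - 4683\right) - -100\right) - 23498}}{-95768} = \sqrt{\left(7400 + 100\right) - 23498} \left(- \frac{1}{95768}\right) = \sqrt{7500 - 23498} \left(- \frac{1}{95768}\right) = \sqrt{-15998} \left(- \frac{1}{95768}\right) = i \sqrt{15998} \left(- \frac{1}{95768}\right) = - \frac{i \sqrt{15998}}{95768}$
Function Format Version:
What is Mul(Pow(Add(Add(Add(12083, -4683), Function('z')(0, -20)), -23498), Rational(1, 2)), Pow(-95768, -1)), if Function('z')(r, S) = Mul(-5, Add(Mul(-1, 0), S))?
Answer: Mul(Rational(-1, 95768), I, Pow(15998, Rational(1, 2))) ≈ Mul(-0.0013207, I)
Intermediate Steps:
Function('z')(r, S) = Mul(-5, S) (Function('z')(r, S) = Mul(-5, Add(0, S)) = Mul(-5, S))
Mul(Pow(Add(Add(Add(12083, -4683), Function('z')(0, -20)), -23498), Rational(1, 2)), Pow(-95768, -1)) = Mul(Pow(Add(Add(Add(12083, -4683), Mul(-5, -20)), -23498), Rational(1, 2)), Pow(-95768, -1)) = Mul(Pow(Add(Add(7400, 100), -23498), Rational(1, 2)), Rational(-1, 95768)) = Mul(Pow(Add(7500, -23498), Rational(1, 2)), Rational(-1, 95768)) = Mul(Pow(-15998, Rational(1, 2)), Rational(-1, 95768)) = Mul(Mul(I, Pow(15998, Rational(1, 2))), Rational(-1, 95768)) = Mul(Rational(-1, 95768), I, Pow(15998, Rational(1, 2)))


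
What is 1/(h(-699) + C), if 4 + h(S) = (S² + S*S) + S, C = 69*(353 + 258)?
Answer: 1/1018658 ≈ 9.8168e-7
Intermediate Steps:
C = 42159 (C = 69*611 = 42159)
h(S) = -4 + S + 2*S² (h(S) = -4 + ((S² + S*S) + S) = -4 + ((S² + S²) + S) = -4 + (2*S² + S) = -4 + (S + 2*S²) = -4 + S + 2*S²)
1/(h(-699) + C) = 1/((-4 - 699 + 2*(-699)²) + 42159) = 1/((-4 - 699 + 2*488601) + 42159) = 1/((-4 - 699 + 977202) + 42159) = 1/(976499 + 42159) = 1/1018658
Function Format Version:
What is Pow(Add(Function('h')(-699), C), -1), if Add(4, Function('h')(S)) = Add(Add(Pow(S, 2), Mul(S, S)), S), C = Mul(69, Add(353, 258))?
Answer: Rational(1, 1018658) ≈ 9.8168e-7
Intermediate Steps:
C = 42159 (C = Mul(69, 611) = 42159)
Function('h')(S) = Add(-4, S, Mul(2, Pow(S, 2))) (Function('h')(S) = Add(-4, Add(Add(Pow(S, 2), Mul(S, S)), S)) = Add(-4, Add(Add(Pow(S, 2), Pow(S, 2)), S)) = Add(-4, Add(Mul(2, Pow(S, 2)), S)) = Add(-4, Add(S, Mul(2, Pow(S, 2)))) = Add(-4, S, Mul(2, Pow(S, 2))))
Pow(Add(Function('h')(-699), C), -1) = Pow(Add(Add(-4, -699, Mul(2, Pow(-699, 2))), 42159), -1) = Pow(Add(Add(-4, -699, Mul(2, 488601)), 42159), -1) = Pow(Add(Add(-4, -699, 977202), 42159), -1) = Pow(Add(976499, 42159), -1) = Pow(1018658, -1) = Rational(1, 1018658)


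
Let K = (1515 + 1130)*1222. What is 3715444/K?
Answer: 39526/34385 ≈ 1.1495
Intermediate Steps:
K = 3232190 (K = 2645*1222 = 3232190)
3715444/K = 3715444/3232190 = 3715444*(1/3232190) = 39526/34385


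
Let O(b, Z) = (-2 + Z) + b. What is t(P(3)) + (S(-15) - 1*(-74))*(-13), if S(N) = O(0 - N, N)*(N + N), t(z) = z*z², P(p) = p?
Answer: -1715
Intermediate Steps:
t(z) = z³
O(b, Z) = -2 + Z + b
S(N) = -4*N (S(N) = (-2 + N + (0 - N))*(N + N) = (-2 + N - N)*(2*N) = -4*N)
t(P(3)) + (S(-15) - 1*(-74))*(-13) = 3³ + (-4*(-15) - 1*(-74))*(-13) = 27 + (60 + 74)*(-13) = 27 + 134*(-13) = 27 - 1742 = -1715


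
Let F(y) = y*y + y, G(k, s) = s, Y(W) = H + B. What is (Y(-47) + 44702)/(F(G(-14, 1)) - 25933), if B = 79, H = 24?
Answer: -44805/25931 ≈ -1.7279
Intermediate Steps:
Y(W) = 103 (Y(W) = 24 + 79 = 103)
F(y) = y + y² (F(y) = y² + y = y + y²)
(Y(-47) + 44702)/(F(G(-14, 1)) - 25933) = (103 + 44702)/(1*(1 + 1) - 25933) = 44805/(1*2 - 25933) = 44805/(2 - 25933) = 44805/(-25931) = 44805*(-1/25931) = -44805/25931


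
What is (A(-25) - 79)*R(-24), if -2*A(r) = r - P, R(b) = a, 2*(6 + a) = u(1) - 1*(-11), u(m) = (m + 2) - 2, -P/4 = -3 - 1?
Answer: 0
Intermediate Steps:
P = 16 (P = -4*(-3 - 1) = -4*(-4) = 16)
u(m) = m (u(m) = (2 + m) - 2 = m)
a = 0 (a = -6 + (1 - 1*(-11))/2 = -6 + (1 + 11)/2 = -6 + (½)*12 = -6 + 6 = 0)
R(b) = 0
A(r) = 8 - r/2 (A(r) = -(r - 1*16)/2 = -(r - 16)/2 = -(-16 + r)/2 = 8 - r/2)
(A(-25) - 79)*R(-24) = ((8 - ½*(-25)) - 79)*0 = ((8 + 25/2) - 79)*0 = (41/2 - 79)*0 = -117/2*0 = 0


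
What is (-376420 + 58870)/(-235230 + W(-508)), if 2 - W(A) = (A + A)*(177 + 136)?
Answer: -31755/8278 ≈ -3.8361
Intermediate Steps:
W(A) = 2 - 626*A (W(A) = 2 - (A + A)*(177 + 136) = 2 - 2*A*313 = 2 - 626*A)
(-376420 + 58870)/(-235230 + W(-508)) = (-376420 + 58870)/(-235230 + (2 - 626*(-508))) = -317550/(-235230 + (2 + 318008)) = -317550/(-235230 + 318010) = -317550/82780 = -317550*1/82780 = -31755/8278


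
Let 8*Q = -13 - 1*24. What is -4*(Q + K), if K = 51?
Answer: -371/2 ≈ -185.50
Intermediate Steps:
Q = -37/8 (Q = (-13 - 1*24)/8 = (-13 - 24)/8 = (⅛)*(-37) = -37/8 ≈ -4.6250)
-4*(Q + K) = -4*(-37/8 + 51) = -4*371/8 = -371/2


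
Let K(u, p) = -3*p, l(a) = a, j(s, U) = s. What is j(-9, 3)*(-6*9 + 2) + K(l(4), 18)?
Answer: 414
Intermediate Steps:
j(-9, 3)*(-6*9 + 2) + K(l(4), 18) = -9*(-6*9 + 2) - 3*18 = -9*(-54 + 2) - 54 = -9*(-52) - 54 = 468 - 54 = 414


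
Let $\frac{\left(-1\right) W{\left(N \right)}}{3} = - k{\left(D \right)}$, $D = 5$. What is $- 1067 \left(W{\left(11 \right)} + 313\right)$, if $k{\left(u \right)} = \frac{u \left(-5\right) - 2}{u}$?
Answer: $- \frac{1583428}{5} \approx -3.1669 \cdot 10^{5}$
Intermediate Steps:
$k{\left(u \right)} = \frac{-2 - 5 u}{u}$ ($k{\left(u \right)} = \frac{- 5 u - 2}{u} = \frac{-2 - 5 u}{u}$)
$W{\left(N \right)} = - \frac{81}{5}$ ($W{\left(N \right)} = - 3 \left(- (-5 - \frac{2}{5})\right) = - 3 \left(\left(-1\right) \left(- \frac{27}{5}\right)\right) = \left(-3\right) \frac{27}{5} = - \frac{81}{5}$)
$- 1067 \left(W{\left(11 \right)} + 313\right) = - 1067 \left(- \frac{81}{5} + 313\right) = \left(-1067\right) \frac{1484}{5} = - \frac{1583428}{5}$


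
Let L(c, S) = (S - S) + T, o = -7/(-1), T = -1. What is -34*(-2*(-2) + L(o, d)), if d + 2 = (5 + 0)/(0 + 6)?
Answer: -102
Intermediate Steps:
d = -7/6 (d = -2 + (5 + 0)/(0 + 6) = -2 + 5/6 = -2 + 5*(⅙) = -2 + ⅚ = -7/6 ≈ -1.1667)
o = 7 (o = -7*(-1) = 7)
L(c, S) = -1 (L(c, S) = (S - S) - 1 = 0 - 1 = -1)
-34*(-2*(-2) + L(o, d)) = -34*(-2*(-2) - 1) = -34*(4 - 1) = -34*3 = -102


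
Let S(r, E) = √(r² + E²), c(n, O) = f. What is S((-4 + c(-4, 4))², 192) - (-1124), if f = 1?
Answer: 1124 + 3*√4105 ≈ 1316.2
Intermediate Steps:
c(n, O) = 1
S(r, E) = √(E² + r²)
S((-4 + c(-4, 4))², 192) - (-1124) = √(192² + ((-4 + 1)²)²) - (-1124) = √(36864 + ((-3)²)²) - 1*(-1124) = √(36864 + 9²) + 1124 = √(36864 + 81) + 1124 = √36945 + 1124 = 3*√4105 + 1124 = 1124 + 3*√4105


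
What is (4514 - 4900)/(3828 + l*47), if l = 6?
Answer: -193/2055 ≈ -0.093917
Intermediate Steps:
(4514 - 4900)/(3828 + l*47) = (4514 - 4900)/(3828 + 6*47) = -386/(3828 + 282) = -386/4110 = -386*1/4110 = -193/2055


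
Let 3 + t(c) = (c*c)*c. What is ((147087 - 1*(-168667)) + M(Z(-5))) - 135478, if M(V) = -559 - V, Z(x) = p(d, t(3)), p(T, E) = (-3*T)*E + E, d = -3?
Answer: 179477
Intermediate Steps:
t(c) = -3 + c³ (t(c) = -3 + (c*c)*c = -3 + c²*c = -3 + c³)
p(T, E) = E - 3*E*T (p(T, E) = -3*E*T + E = E - 3*E*T)
Z(x) = 240 (Z(x) = (-3 + 3³)*(1 - 3*(-3)) = (-3 + 27)*(1 + 9) = 24*10 = 240)
((147087 - 1*(-168667)) + M(Z(-5))) - 135478 = ((147087 - 1*(-168667)) + (-559 - 1*240)) - 135478 = ((147087 + 168667) + (-559 - 240)) - 135478 = (315754 - 799) - 135478 = 314955 - 135478 = 179477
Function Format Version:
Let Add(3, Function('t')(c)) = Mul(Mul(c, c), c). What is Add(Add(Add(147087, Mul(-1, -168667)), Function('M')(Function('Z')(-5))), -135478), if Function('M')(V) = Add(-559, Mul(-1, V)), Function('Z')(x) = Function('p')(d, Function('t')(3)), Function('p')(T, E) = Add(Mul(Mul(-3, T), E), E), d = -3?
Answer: 179477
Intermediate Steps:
Function('t')(c) = Add(-3, Pow(c, 3)) (Function('t')(c) = Add(-3, Mul(Mul(c, c), c)) = Add(-3, Mul(Pow(c, 2), c)) = Add(-3, Pow(c, 3)))
Function('p')(T, E) = Add(E, Mul(-3, E, T)) (Function('p')(T, E) = Add(Mul(-3, E, T), E) = Add(E, Mul(-3, E, T)))
Function('Z')(x) = 240 (Function('Z')(x) = Mul(Add(-3, Pow(3, 3)), Add(1, Mul(-3, -3))) = Mul(Add(-3, 27), Add(1, 9)) = Mul(24, 10) = 240)
Add(Add(Add(147087, Mul(-1, -168667)), Function('M')(Function('Z')(-5))), -135478) = Add(Add(Add(147087, Mul(-1, -168667)), Add(-559, Mul(-1, 240))), -135478) = Add(Add(Add(147087, 168667), Add(-559, -240)), -135478) = Add(Add(315754, -799), -135478) = Add(314955, -135478) = 179477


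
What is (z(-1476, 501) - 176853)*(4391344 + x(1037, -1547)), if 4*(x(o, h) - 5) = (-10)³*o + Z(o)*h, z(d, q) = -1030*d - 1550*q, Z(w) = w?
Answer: 8460161347689/4 ≈ 2.1150e+12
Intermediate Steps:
z(d, q) = -1550*q - 1030*d
x(o, h) = 5 - 250*o + h*o/4 (x(o, h) = 5 + ((-10)³*o + o*h)/4 = 5 + (-1000*o + h*o)/4 = 5 + (-250*o + h*o/4) = 5 - 250*o + h*o/4)
(z(-1476, 501) - 176853)*(4391344 + x(1037, -1547)) = ((-1550*501 - 1030*(-1476)) - 176853)*(4391344 + (5 - 250*1037 + (¼)*(-1547)*1037)) = ((-776550 + 1520280) - 176853)*(4391344 + (5 - 259250 - 1604239/4)) = (743730 - 176853)*(4391344 - 2641219/4) = 566877*(14924157/4) = 8460161347689/4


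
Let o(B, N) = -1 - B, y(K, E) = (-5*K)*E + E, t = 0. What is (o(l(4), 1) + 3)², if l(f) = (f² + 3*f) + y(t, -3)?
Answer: 529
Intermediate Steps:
y(K, E) = E - 5*E*K (y(K, E) = -5*E*K + E = E - 5*E*K)
l(f) = -3 + f² + 3*f (l(f) = (f² + 3*f) - 3*(1 - 5*0) = (f² + 3*f) - 3*(1 + 0) = (f² + 3*f) - 3*1 = (f² + 3*f) - 3 = -3 + f² + 3*f)
(o(l(4), 1) + 3)² = ((-1 - (-3 + 4² + 3*4)) + 3)² = ((-1 - (-3 + 16 + 12)) + 3)² = ((-1 - 1*25) + 3)² = ((-1 - 25) + 3)² = (-26 + 3)² = (-23)² = 529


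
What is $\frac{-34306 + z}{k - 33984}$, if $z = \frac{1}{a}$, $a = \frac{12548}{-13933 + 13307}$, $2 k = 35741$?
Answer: $\frac{215236157}{101096099} \approx 2.129$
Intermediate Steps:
$k = \frac{35741}{2}$ ($k = \frac{1}{2} \cdot 35741 = \frac{35741}{2} \approx 17871.0$)
$a = - \frac{6274}{313}$ ($a = \frac{12548}{-626} = 12548 \left(- \frac{1}{626}\right) = - \frac{6274}{313} \approx -20.045$)
$z = - \frac{313}{6274}$ ($z = \frac{1}{- \frac{6274}{313}} = - \frac{313}{6274} \approx -0.049888$)
$\frac{-34306 + z}{k - 33984} = \frac{-34306 - \frac{313}{6274}}{\frac{35741}{2} - 33984} = - \frac{215236157}{6274 \left(- \frac{32227}{2}\right)} = \left(- \frac{215236157}{6274}\right) \left(- \frac{2}{32227}\right) = \frac{215236157}{101096099}$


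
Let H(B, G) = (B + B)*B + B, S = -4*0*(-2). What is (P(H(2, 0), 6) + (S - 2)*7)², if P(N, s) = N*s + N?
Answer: 3136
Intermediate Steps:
S = 0 (S = 0*(-2) = 0)
H(B, G) = B + 2*B² (H(B, G) = (2*B)*B + B = 2*B² + B = B + 2*B²)
P(N, s) = N + N*s
(P(H(2, 0), 6) + (S - 2)*7)² = ((2*(1 + 2*2))*(1 + 6) + (0 - 2)*7)² = ((2*(1 + 4))*7 - 2*7)² = ((2*5)*7 - 14)² = (10*7 - 14)² = (70 - 14)² = 56² = 3136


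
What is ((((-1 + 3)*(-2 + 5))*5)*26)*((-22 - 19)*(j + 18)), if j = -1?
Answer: -543660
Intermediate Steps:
((((-1 + 3)*(-2 + 5))*5)*26)*((-22 - 19)*(j + 18)) = ((((-1 + 3)*(-2 + 5))*5)*26)*((-22 - 19)*(-1 + 18)) = (((2*3)*5)*26)*(-41*17) = ((6*5)*26)*(-697) = (30*26)*(-697) = 780*(-697) = -543660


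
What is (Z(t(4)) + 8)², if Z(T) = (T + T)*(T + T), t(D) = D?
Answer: 5184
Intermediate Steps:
Z(T) = 4*T² (Z(T) = (2*T)*(2*T) = 4*T²)
(Z(t(4)) + 8)² = (4*4² + 8)² = (4*16 + 8)² = (64 + 8)² = 72² = 5184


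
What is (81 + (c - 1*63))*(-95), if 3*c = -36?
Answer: -570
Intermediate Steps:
c = -12 (c = (⅓)*(-36) = -12)
(81 + (c - 1*63))*(-95) = (81 + (-12 - 1*63))*(-95) = (81 + (-12 - 63))*(-95) = (81 - 75)*(-95) = 6*(-95) = -570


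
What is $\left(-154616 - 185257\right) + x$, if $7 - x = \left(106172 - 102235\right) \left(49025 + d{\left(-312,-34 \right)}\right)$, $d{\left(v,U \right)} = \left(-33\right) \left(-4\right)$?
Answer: $-193870975$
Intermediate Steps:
$d{\left(v,U \right)} = 132$
$x = -193531102$ ($x = 7 - \left(106172 - 102235\right) \left(49025 + 132\right) = 7 - 3937 \cdot 49157 = 7 - 193531109 = -193531102$)
$\left(-154616 - 185257\right) + x = \left(-154616 - 185257\right) - 193531102 = -339873 - 193531102 = -193870975$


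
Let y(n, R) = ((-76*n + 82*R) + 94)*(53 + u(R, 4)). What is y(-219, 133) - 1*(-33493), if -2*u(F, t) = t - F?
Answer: 3281663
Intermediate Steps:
u(F, t) = F/2 - t/2 (u(F, t) = -(t - F)/2 = F/2 - t/2)
y(n, R) = (51 + R/2)*(94 - 76*n + 82*R) (y(n, R) = ((-76*n + 82*R) + 94)*(53 + (R/2 - ½*4)) = (94 - 76*n + 82*R)*(53 + (R/2 - 2)) = (94 - 76*n + 82*R)*(53 + (-2 + R/2)) = (94 - 76*n + 82*R)*(51 + R/2) = (51 + R/2)*(94 - 76*n + 82*R))
y(-219, 133) - 1*(-33493) = (4794 - 3876*(-219) + 41*133² + 4229*133 - 38*133*(-219)) - 1*(-33493) = (4794 + 848844 + 41*17689 + 562457 + 1106826) + 33493 = (4794 + 848844 + 725249 + 562457 + 1106826) + 33493 = 3248170 + 33493 = 3281663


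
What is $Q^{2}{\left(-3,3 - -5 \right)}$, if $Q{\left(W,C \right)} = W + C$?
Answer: $25$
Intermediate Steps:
$Q{\left(W,C \right)} = C + W$
$Q^{2}{\left(-3,3 - -5 \right)} = \left(\left(3 - -5\right) - 3\right)^{2} = \left(\left(3 + 5\right) - 3\right)^{2} = \left(8 - 3\right)^{2} = 5^{2} = 25$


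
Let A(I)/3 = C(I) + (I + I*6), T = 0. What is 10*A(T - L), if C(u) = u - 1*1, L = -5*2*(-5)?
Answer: -12030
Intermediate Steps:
L = 50 (L = -10*(-5) = 50)
C(u) = -1 + u (C(u) = u - 1 = -1 + u)
A(I) = -3 + 24*I (A(I) = 3*((-1 + I) + (I + I*6)) = 3*((-1 + I) + (I + 6*I)) = 3*((-1 + I) + 7*I) = 3*(-1 + 8*I) = -3 + 24*I)
10*A(T - L) = 10*(-3 + 24*(0 - 1*50)) = 10*(-3 + 24*(0 - 50)) = 10*(-3 + 24*(-50)) = 10*(-3 - 1200) = 10*(-1203) = -12030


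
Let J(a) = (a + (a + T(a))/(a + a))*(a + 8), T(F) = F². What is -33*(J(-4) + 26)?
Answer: -132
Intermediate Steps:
J(a) = (8 + a)*(a + (a + a²)/(2*a)) (J(a) = (a + (a + a²)/(a + a))*(a + 8) = (a + (a + a²)/((2*a)))*(8 + a) = (a + (a + a²)*(1/(2*a)))*(8 + a) = (a + (a + a²)/(2*a))*(8 + a) = (8 + a)*(a + (a + a²)/(2*a)))
-33*(J(-4) + 26) = -33*((4 + (3/2)*(-4)² + (25/2)*(-4)) + 26) = -33*((4 + (3/2)*16 - 50) + 26) = -33*((4 + 24 - 50) + 26) = -33*(-22 + 26) = -33*4 = -132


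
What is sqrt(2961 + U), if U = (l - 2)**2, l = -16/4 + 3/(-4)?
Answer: 3*sqrt(5345)/4 ≈ 54.832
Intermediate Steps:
l = -19/4 (l = -16*1/4 + 3*(-1/4) = -4 - 3/4 = -19/4 ≈ -4.7500)
U = 729/16 (U = (-19/4 - 2)**2 = (-27/4)**2 = 729/16 ≈ 45.563)
sqrt(2961 + U) = sqrt(2961 + 729/16) = sqrt(48105/16) = 3*sqrt(5345)/4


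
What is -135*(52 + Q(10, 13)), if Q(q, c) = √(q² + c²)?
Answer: -7020 - 135*√269 ≈ -9234.2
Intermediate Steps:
Q(q, c) = √(c² + q²)
-135*(52 + Q(10, 13)) = -135*(52 + √(13² + 10²)) = -135*(52 + √(169 + 100)) = -135*(52 + √269) = -7020 - 135*√269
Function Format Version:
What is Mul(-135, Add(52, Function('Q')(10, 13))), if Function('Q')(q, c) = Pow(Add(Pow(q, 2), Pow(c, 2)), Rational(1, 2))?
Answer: Add(-7020, Mul(-135, Pow(269, Rational(1, 2)))) ≈ -9234.2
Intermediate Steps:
Function('Q')(q, c) = Pow(Add(Pow(c, 2), Pow(q, 2)), Rational(1, 2))
Mul(-135, Add(52, Function('Q')(10, 13))) = Mul(-135, Add(52, Pow(Add(Pow(13, 2), Pow(10, 2)), Rational(1, 2)))) = Mul(-135, Add(52, Pow(Add(169, 100), Rational(1, 2)))) = Mul(-135, Add(52, Pow(269, Rational(1, 2)))) = Add(-7020, Mul(-135, Pow(269, Rational(1, 2))))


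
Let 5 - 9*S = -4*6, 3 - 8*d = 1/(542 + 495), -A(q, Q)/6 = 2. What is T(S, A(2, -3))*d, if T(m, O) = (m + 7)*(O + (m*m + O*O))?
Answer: 412477745/755973 ≈ 545.63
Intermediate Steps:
A(q, Q) = -12 (A(q, Q) = -6*2 = -12)
d = 1555/4148 (d = 3/8 - 1/(8*(542 + 495)) = 3/8 - ⅛/1037 = 3/8 - ⅛*1/1037 = 3/8 - 1/8296 = 1555/4148 ≈ 0.37488)
S = 29/9 (S = 5/9 - (-4)*6/9 = 5/9 - ⅑*(-24) = 5/9 + 8/3 = 29/9 ≈ 3.2222)
T(m, O) = (7 + m)*(O + O² + m²) (T(m, O) = (7 + m)*(O + (m² + O²)) = (7 + m)*(O + (O² + m²)) = (7 + m)*(O + O² + m²))
T(S, A(2, -3))*d = ((29/9)³ + 7*(-12) + 7*(-12)² + 7*(29/9)² - 12*29/9 + (29/9)*(-12)²)*(1555/4148) = (24389/729 - 84 + 7*144 + 7*(841/81) - 116/3 + (29/9)*144)*(1555/4148) = (24389/729 - 84 + 1008 + 5887/81 - 116/3 + 464)*(1555/4148) = (1061036/729)*(1555/4148) = 412477745/755973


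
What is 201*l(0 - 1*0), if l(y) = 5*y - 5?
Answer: -1005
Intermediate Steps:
l(y) = -5 + 5*y
201*l(0 - 1*0) = 201*(-5 + 5*(0 - 1*0)) = 201*(-5 + 5*(0 + 0)) = 201*(-5 + 5*0) = 201*(-5 + 0) = 201*(-5) = -1005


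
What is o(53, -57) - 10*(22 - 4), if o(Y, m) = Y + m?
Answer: -184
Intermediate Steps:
o(53, -57) - 10*(22 - 4) = (53 - 57) - 10*(22 - 4) = -4 - 10*18 = -4 - 1*180 = -4 - 180 = -184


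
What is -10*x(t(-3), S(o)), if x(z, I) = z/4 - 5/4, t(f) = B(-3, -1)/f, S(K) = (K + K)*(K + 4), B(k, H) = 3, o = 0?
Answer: 15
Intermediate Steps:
S(K) = 2*K*(4 + K) (S(K) = (2*K)*(4 + K) = 2*K*(4 + K))
t(f) = 3/f
x(z, I) = -5/4 + z/4 (x(z, I) = z*(1/4) - 5*1/4 = z/4 - 5/4 = -5/4 + z/4)
-10*x(t(-3), S(o)) = -10*(-5/4 + (3/(-3))/4) = -10*(-5/4 + (3*(-1/3))/4) = -10*(-5/4 + (1/4)*(-1)) = -10*(-5/4 - 1/4) = -10*(-3/2) = 15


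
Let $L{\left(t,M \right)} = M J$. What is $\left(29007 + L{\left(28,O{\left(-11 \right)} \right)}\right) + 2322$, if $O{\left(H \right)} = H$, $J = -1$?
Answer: $31340$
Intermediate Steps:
$L{\left(t,M \right)} = - M$ ($L{\left(t,M \right)} = M \left(-1\right) = - M$)
$\left(29007 + L{\left(28,O{\left(-11 \right)} \right)}\right) + 2322 = \left(29007 - -11\right) + 2322 = \left(29007 + 11\right) + 2322 = 29018 + 2322 = 31340$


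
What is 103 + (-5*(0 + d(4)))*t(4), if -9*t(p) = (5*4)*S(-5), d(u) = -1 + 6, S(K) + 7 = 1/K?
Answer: -297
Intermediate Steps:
S(K) = -7 + 1/K
d(u) = 5
t(p) = 16 (t(p) = -5*4*(-7 + 1/(-5))/9 = -20*(-7 - ⅕)/9 = -20*(-36)/(9*5) = -⅑*(-144) = 16)
103 + (-5*(0 + d(4)))*t(4) = 103 - 5*(0 + 5)*16 = 103 - 5*5*16 = 103 - 25*16 = 103 - 400 = -297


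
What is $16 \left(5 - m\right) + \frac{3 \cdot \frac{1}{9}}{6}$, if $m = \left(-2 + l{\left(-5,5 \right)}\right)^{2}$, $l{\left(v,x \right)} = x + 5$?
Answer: $- \frac{16991}{18} \approx -943.94$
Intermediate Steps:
$l{\left(v,x \right)} = 5 + x$
$m = 64$ ($m = \left(-2 + \left(5 + 5\right)\right)^{2} = \left(-2 + 10\right)^{2} = 8^{2} = 64$)
$16 \left(5 - m\right) + \frac{3 \cdot \frac{1}{9}}{6} = 16 \left(5 - 64\right) + \frac{3 \cdot \frac{1}{9}}{6} = 16 \left(5 - 64\right) + 3 \cdot \frac{1}{9} \cdot \frac{1}{6} = 16 \left(-59\right) + \frac{1}{3} \cdot \frac{1}{6} = -944 + \frac{1}{18} = - \frac{16991}{18}$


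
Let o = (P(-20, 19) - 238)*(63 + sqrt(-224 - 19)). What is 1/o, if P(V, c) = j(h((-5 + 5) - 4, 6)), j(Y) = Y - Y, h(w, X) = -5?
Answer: I/(2142*(sqrt(3) - 7*I)) ≈ -6.2846e-5 + 1.555e-5*I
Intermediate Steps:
j(Y) = 0
P(V, c) = 0
o = -14994 - 2142*I*sqrt(3) (o = (0 - 238)*(63 + sqrt(-224 - 19)) = -238*(63 + sqrt(-243)) = -238*(63 + 9*I*sqrt(3)) = -14994 - 2142*I*sqrt(3) ≈ -14994.0 - 3710.1*I)
1/o = 1/(-14994 - 2142*I*sqrt(3))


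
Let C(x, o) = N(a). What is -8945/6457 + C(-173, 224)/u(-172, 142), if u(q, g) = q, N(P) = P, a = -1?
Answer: -1532083/1110604 ≈ -1.3795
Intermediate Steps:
C(x, o) = -1
-8945/6457 + C(-173, 224)/u(-172, 142) = -8945/6457 - 1/(-172) = -8945*1/6457 - 1*(-1/172) = -8945/6457 + 1/172 = -1532083/1110604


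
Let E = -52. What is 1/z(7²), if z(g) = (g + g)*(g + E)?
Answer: -1/294 ≈ -0.0034014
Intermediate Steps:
z(g) = 2*g*(-52 + g) (z(g) = (g + g)*(g - 52) = (2*g)*(-52 + g) = 2*g*(-52 + g))
1/z(7²) = 1/(2*7²*(-52 + 7²)) = 1/(2*49*(-52 + 49)) = 1/(2*49*(-3)) = 1/(-294) = -1/294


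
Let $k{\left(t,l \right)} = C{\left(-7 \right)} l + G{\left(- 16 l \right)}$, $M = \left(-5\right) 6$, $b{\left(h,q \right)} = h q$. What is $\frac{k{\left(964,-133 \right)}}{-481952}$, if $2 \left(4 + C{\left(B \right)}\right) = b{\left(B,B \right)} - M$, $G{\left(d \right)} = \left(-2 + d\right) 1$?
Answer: $\frac{5191}{963904} \approx 0.0053854$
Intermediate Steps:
$M = -30$
$G{\left(d \right)} = -2 + d$
$C{\left(B \right)} = 11 + \frac{B^{2}}{2}$ ($C{\left(B \right)} = -4 + \frac{B B - -30}{2} = -4 + \frac{B^{2} + 30}{2} = -4 + \frac{30 + B^{2}}{2} = -4 + \left(15 + \frac{B^{2}}{2}\right) = 11 + \frac{B^{2}}{2}$)
$k{\left(t,l \right)} = -2 + \frac{39 l}{2}$ ($k{\left(t,l \right)} = \left(11 + \frac{\left(-7\right)^{2}}{2}\right) l - \left(2 + 16 l\right) = \left(11 + \frac{1}{2} \cdot 49\right) l - \left(2 + 16 l\right) = \left(11 + \frac{49}{2}\right) l - \left(2 + 16 l\right) = \frac{71 l}{2} - \left(2 + 16 l\right) = -2 + \frac{39 l}{2}$)
$\frac{k{\left(964,-133 \right)}}{-481952} = \frac{-2 + \frac{39}{2} \left(-133\right)}{-481952} = \left(-2 - \frac{5187}{2}\right) \left(- \frac{1}{481952}\right) = \left(- \frac{5191}{2}\right) \left(- \frac{1}{481952}\right) = \frac{5191}{963904}$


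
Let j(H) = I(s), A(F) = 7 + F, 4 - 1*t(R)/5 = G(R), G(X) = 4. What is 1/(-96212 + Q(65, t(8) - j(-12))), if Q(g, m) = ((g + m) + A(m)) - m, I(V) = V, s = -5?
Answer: -1/96135 ≈ -1.0402e-5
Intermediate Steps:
t(R) = 0 (t(R) = 20 - 5*4 = 20 - 20 = 0)
j(H) = -5
Q(g, m) = 7 + g + m (Q(g, m) = ((g + m) + (7 + m)) - m = (7 + g + 2*m) - m = 7 + g + m)
1/(-96212 + Q(65, t(8) - j(-12))) = 1/(-96212 + (7 + 65 + (0 - 1*(-5)))) = 1/(-96212 + (7 + 65 + (0 + 5))) = 1/(-96212 + (7 + 65 + 5)) = 1/(-96212 + 77) = 1/(-96135) = -1/96135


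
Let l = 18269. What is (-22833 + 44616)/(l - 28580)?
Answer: -7261/3437 ≈ -2.1126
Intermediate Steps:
(-22833 + 44616)/(l - 28580) = (-22833 + 44616)/(18269 - 28580) = 21783/(-10311) = 21783*(-1/10311) = -7261/3437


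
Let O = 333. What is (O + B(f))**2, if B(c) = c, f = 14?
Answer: 120409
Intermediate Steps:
(O + B(f))**2 = (333 + 14)**2 = 347**2 = 120409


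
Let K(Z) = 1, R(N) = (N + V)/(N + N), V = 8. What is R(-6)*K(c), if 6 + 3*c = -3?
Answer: -1/6 ≈ -0.16667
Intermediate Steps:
c = -3 (c = -2 + (1/3)*(-3) = -2 - 1 = -3)
R(N) = (8 + N)/(2*N) (R(N) = (N + 8)/(N + N) = (8 + N)/((2*N)) = (8 + N)*(1/(2*N)) = (8 + N)/(2*N))
R(-6)*K(c) = ((1/2)*(8 - 6)/(-6))*1 = ((1/2)*(-1/6)*2)*1 = -1/6*1 = -1/6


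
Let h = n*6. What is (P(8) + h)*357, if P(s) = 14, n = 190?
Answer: 411978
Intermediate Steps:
h = 1140 (h = 190*6 = 1140)
(P(8) + h)*357 = (14 + 1140)*357 = 1154*357 = 411978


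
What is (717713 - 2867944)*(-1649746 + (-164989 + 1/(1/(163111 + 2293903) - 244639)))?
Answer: 2345479589711764558392059/601081447945 ≈ 3.9021e+12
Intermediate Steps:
(717713 - 2867944)*(-1649746 + (-164989 + 1/(1/(163111 + 2293903) - 244639))) = -2150231*(-1649746 + (-164989 + 1/(1/2457014 - 244639))) = -2150231*(-1649746 + (-164989 + 1/(-601081447945/2457014))) = -2150231*(-1649746 + (-164989 - 2457014/601081447945)) = -2150231*(-1649746 - 99171827017454619/601081447945) = -2150231*(-1090803541438926589/601081447945) = 2345479589711764558392059/601081447945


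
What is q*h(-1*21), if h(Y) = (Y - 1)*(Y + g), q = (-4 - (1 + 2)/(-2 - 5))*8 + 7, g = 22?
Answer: 3322/7 ≈ 474.57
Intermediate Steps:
q = -151/7 (q = (-4 - 3/(-7))*8 + 7 = (-4 - 3*(-1)/7)*8 + 7 = (-4 - 1*(-3/7))*8 + 7 = (-4 + 3/7)*8 + 7 = -25/7*8 + 7 = -200/7 + 7 = -151/7 ≈ -21.571)
h(Y) = (-1 + Y)*(22 + Y) (h(Y) = (Y - 1)*(Y + 22) = (-1 + Y)*(22 + Y))
q*h(-1*21) = -151*(-22 + (-1*21)² + 21*(-1*21))/7 = -151*(-22 + (-21)² + 21*(-21))/7 = -151*(-22 + 441 - 441)/7 = -151/7*(-22) = 3322/7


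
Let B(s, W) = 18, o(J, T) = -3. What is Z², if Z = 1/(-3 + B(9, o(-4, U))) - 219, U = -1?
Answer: 10784656/225 ≈ 47932.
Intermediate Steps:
Z = -3284/15 (Z = 1/(-3 + 18) - 219 = 1/15 - 219 = -3284/15 ≈ -218.93)
Z² = (-3284/15)² = 10784656/225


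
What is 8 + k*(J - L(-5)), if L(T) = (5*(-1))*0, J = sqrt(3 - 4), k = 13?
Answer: 8 + 13*I ≈ 8.0 + 13.0*I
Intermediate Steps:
J = I (J = sqrt(-1) = I ≈ 1.0*I)
L(T) = 0 (L(T) = -5*0 = 0)
8 + k*(J - L(-5)) = 8 + 13*(I - 1*0) = 8 + 13*(I + 0) = 8 + 13*I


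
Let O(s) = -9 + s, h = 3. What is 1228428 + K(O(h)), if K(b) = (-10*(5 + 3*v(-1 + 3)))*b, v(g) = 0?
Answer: 1228728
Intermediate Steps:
K(b) = -50*b (K(b) = (-10*(5 + 3*0))*b = (-10*(5 + 0))*b = (-10*5)*b = -50*b)
1228428 + K(O(h)) = 1228428 - 50*(-9 + 3) = 1228428 - 50*(-6) = 1228428 + 300 = 1228728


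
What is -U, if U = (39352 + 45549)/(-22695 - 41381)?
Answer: 84901/64076 ≈ 1.3250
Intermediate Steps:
U = -84901/64076 (U = 84901/(-64076) = 84901*(-1/64076) = -84901/64076 ≈ -1.3250)
-U = -1*(-84901/64076) = 84901/64076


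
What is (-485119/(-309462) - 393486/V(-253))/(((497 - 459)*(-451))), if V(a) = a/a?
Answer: 121768479413/5303559756 ≈ 22.960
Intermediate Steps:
V(a) = 1
(-485119/(-309462) - 393486/V(-253))/(((497 - 459)*(-451))) = (-485119/(-309462) - 393486/1)/(((497 - 459)*(-451))) = (-485119*(-1/309462) - 393486*1)/((38*(-451))) = (485119/309462 - 393486)/(-17138) = -121768479413/309462*(-1/17138) = 121768479413/5303559756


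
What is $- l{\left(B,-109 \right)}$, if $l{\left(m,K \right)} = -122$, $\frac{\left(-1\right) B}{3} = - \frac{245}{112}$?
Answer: $122$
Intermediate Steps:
$B = \frac{105}{16}$ ($B = - 3 \left(- \frac{245}{112}\right) = - 3 \left(\left(-245\right) \frac{1}{112}\right) = \left(-3\right) \left(- \frac{35}{16}\right) = \frac{105}{16} \approx 6.5625$)
$- l{\left(B,-109 \right)} = \left(-1\right) \left(-122\right) = 122$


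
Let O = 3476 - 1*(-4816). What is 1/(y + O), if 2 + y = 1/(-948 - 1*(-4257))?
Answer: 3309/27431611 ≈ 0.00012063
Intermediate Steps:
O = 8292 (O = 3476 + 4816 = 8292)
y = -6617/3309 (y = -2 + 1/(-948 - 1*(-4257)) = -2 + 1/(-948 + 4257) = -2 + 1/3309 = -6617/3309 ≈ -1.9997)
1/(y + O) = 1/(-6617/3309 + 8292) = 1/(27431611/3309) = 3309/27431611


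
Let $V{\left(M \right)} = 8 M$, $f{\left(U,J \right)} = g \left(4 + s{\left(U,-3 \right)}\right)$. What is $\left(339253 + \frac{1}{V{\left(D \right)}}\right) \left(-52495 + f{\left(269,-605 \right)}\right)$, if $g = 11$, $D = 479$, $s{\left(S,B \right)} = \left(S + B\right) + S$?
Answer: $- \frac{30268307382651}{1916} \approx -1.5798 \cdot 10^{10}$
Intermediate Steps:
$s{\left(S,B \right)} = B + 2 S$ ($s{\left(S,B \right)} = \left(B + S\right) + S = B + 2 S$)
$f{\left(U,J \right)} = 11 + 22 U$ ($f{\left(U,J \right)} = 11 \left(4 + \left(-3 + 2 U\right)\right) = 11 \left(1 + 2 U\right) = 11 + 22 U$)
$\left(339253 + \frac{1}{V{\left(D \right)}}\right) \left(-52495 + f{\left(269,-605 \right)}\right) = \left(339253 + \frac{1}{8 \cdot 479}\right) \left(-52495 + \left(11 + 22 \cdot 269\right)\right) = \left(339253 + \frac{1}{3832}\right) \left(-52495 + \left(11 + 5918\right)\right) = \left(339253 + \frac{1}{3832}\right) \left(-52495 + 5929\right) = \frac{1300017497}{3832} \left(-46566\right) = - \frac{30268307382651}{1916}$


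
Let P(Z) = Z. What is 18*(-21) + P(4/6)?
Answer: -1132/3 ≈ -377.33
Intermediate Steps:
18*(-21) + P(4/6) = 18*(-21) + 4/6 = -378 + 4*(1/6) = -378 + 2/3 = -1132/3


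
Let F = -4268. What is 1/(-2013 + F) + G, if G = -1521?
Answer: -9553402/6281 ≈ -1521.0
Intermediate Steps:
1/(-2013 + F) + G = 1/(-2013 - 4268) - 1521 = 1/(-6281) - 1521 = -1/6281 - 1521 = -9553402/6281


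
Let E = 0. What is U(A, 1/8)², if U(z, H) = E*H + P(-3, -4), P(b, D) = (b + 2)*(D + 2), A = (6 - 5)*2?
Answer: 4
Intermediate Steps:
A = 2 (A = 1*2 = 2)
P(b, D) = (2 + D)*(2 + b) (P(b, D) = (2 + b)*(2 + D) = (2 + D)*(2 + b))
U(z, H) = 2 (U(z, H) = 0*H + (4 + 2*(-4) + 2*(-3) - 4*(-3)) = 0 + (4 - 8 - 6 + 12) = 0 + 2 = 2)
U(A, 1/8)² = 2² = 4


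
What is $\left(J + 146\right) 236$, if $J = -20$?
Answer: $29736$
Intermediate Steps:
$\left(J + 146\right) 236 = \left(-20 + 146\right) 236 = 126 \cdot 236 = 29736$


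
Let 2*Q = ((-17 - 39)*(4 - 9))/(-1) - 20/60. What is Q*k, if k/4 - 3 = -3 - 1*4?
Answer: 6728/3 ≈ 2242.7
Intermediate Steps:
Q = -841/6 (Q = (((-17 - 39)*(4 - 9))/(-1) - 20/60)/2 = (-56*(-5)*(-1) - 20*1/60)/2 = (280*(-1) - ⅓)/2 = (-280 - ⅓)/2 = (½)*(-841/3) = -841/6 ≈ -140.17)
k = -16 (k = 12 + 4*(-3 - 1*4) = 12 + 4*(-3 - 4) = 12 + 4*(-7) = 12 - 28 = -16)
Q*k = -841/6*(-16) = 6728/3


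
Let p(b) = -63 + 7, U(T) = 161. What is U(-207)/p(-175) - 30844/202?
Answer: -125699/808 ≈ -155.57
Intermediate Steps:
p(b) = -56
U(-207)/p(-175) - 30844/202 = 161/(-56) - 30844/202 = 161*(-1/56) - 30844*1/202 = -23/8 - 15422/101 = -125699/808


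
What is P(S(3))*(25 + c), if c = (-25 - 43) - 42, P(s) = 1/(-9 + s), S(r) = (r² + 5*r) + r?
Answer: -85/18 ≈ -4.7222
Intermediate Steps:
S(r) = r² + 6*r
c = -110 (c = -68 - 42 = -110)
P(S(3))*(25 + c) = (25 - 110)/(-9 + 3*(6 + 3)) = -85/(-9 + 3*9) = -85/(-9 + 27) = -85/18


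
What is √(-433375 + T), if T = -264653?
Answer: 2*I*√174507 ≈ 835.48*I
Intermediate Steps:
√(-433375 + T) = √(-433375 - 264653) = √(-698028) = 2*I*√174507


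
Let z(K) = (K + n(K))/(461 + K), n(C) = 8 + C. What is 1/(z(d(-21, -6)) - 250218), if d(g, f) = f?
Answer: -455/113849194 ≈ -3.9965e-6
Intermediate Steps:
z(K) = (8 + 2*K)/(461 + K) (z(K) = (K + (8 + K))/(461 + K) = (8 + 2*K)/(461 + K))
1/(z(d(-21, -6)) - 250218) = 1/(2*(4 - 6)/(461 - 6) - 250218) = 1/(2*(-2)/455 - 250218) = 1/(2*(1/455)*(-2) - 250218) = 1/(-4/455 - 250218) = 1/(-113849194/455) = -455/113849194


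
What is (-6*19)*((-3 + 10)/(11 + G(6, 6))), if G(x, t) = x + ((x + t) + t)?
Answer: -114/5 ≈ -22.800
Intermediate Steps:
G(x, t) = 2*t + 2*x (G(x, t) = x + ((t + x) + t) = x + (x + 2*t) = 2*t + 2*x)
(-6*19)*((-3 + 10)/(11 + G(6, 6))) = (-6*19)*((-3 + 10)/(11 + (2*6 + 2*6))) = -798/(11 + (12 + 12)) = -798/(11 + 24) = -798/35 = -114*⅕ = -114/5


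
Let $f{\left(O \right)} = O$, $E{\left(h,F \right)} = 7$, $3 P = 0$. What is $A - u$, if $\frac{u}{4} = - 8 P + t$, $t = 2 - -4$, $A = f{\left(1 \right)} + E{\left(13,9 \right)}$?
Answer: $-16$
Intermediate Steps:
$P = 0$ ($P = \frac{1}{3} \cdot 0 = 0$)
$A = 8$ ($A = 1 + 7 = 8$)
$t = 6$ ($t = 2 + 4 = 6$)
$u = 24$ ($u = 4 \left(\left(-8\right) 0 + 6\right) = 4 \left(0 + 6\right) = 4 \cdot 6 = 24$)
$A - u = 8 - 24 = -16$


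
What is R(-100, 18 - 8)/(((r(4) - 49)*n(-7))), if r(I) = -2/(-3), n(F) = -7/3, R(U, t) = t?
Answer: 18/203 ≈ 0.088670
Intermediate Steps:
n(F) = -7/3 (n(F) = -7*⅓ = -7/3)
r(I) = ⅔ (r(I) = -2*(-⅓) = ⅔)
R(-100, 18 - 8)/(((r(4) - 49)*n(-7))) = (18 - 8)/(((⅔ - 49)*(-7/3))) = 10/((-145/3*(-7/3))) = 10/(1015/9) = 10*(9/1015) = 18/203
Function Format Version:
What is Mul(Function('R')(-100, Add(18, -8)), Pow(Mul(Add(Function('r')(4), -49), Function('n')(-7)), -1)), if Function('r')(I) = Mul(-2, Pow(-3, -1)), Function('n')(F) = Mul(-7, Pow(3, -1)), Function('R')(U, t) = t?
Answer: Rational(18, 203) ≈ 0.088670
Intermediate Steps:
Function('n')(F) = Rational(-7, 3) (Function('n')(F) = Mul(-7, Rational(1, 3)) = Rational(-7, 3))
Function('r')(I) = Rational(2, 3) (Function('r')(I) = Mul(-2, Rational(-1, 3)) = Rational(2, 3))
Mul(Function('R')(-100, Add(18, -8)), Pow(Mul(Add(Function('r')(4), -49), Function('n')(-7)), -1)) = Mul(Add(18, -8), Pow(Mul(Add(Rational(2, 3), -49), Rational(-7, 3)), -1)) = Mul(10, Pow(Mul(Rational(-145, 3), Rational(-7, 3)), -1)) = Mul(10, Pow(Rational(1015, 9), -1)) = Mul(10, Rational(9, 1015)) = Rational(18, 203)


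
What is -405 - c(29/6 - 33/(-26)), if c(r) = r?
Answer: -16033/39 ≈ -411.10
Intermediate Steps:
-405 - c(29/6 - 33/(-26)) = -405 - (29/6 - 33/(-26)) = -405 - (29*(⅙) - 33*(-1/26)) = -405 - (29/6 + 33/26) = -405 - 1*238/39 = -405 - 238/39 = -16033/39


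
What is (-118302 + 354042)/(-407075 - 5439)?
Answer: -117870/206257 ≈ -0.57147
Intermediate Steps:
(-118302 + 354042)/(-407075 - 5439) = 235740/(-412514) = 235740*(-1/412514) = -117870/206257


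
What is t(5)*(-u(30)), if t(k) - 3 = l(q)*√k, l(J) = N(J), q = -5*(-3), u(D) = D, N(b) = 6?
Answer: -90 - 180*√5 ≈ -492.49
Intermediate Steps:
q = 15
l(J) = 6
t(k) = 3 + 6*√k
t(5)*(-u(30)) = (3 + 6*√5)*(-1*30) = (3 + 6*√5)*(-30) = -90 - 180*√5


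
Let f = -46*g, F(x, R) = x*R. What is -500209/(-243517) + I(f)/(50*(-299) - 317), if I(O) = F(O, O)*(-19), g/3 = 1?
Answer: 31916636005/1239258013 ≈ 25.755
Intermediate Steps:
g = 3 (g = 3*1 = 3)
F(x, R) = R*x
f = -138 (f = -46*3 = -138)
I(O) = -19*O**2 (I(O) = (O*O)*(-19) = O**2*(-19) = -19*O**2)
-500209/(-243517) + I(f)/(50*(-299) - 317) = -500209/(-243517) + (-19*(-138)**2)/(50*(-299) - 317) = -500209*(-1/243517) + (-19*19044)/(-14950 - 317) = 500209/243517 - 361836/(-15267) = 500209/243517 - 361836*(-1/15267) = 500209/243517 + 120612/5089 = 31916636005/1239258013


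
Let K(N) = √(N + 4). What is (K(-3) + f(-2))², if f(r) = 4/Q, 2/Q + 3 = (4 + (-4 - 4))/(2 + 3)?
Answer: 1089/25 ≈ 43.560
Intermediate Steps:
Q = -10/19 (Q = 2/(-3 + (4 + (-4 - 4))/(2 + 3)) = 2/(-3 + (4 - 8)/5) = 2/(-3 - 4*⅕) = 2/(-3 - ⅘) = 2/(-19/5) = 2*(-5/19) = -10/19 ≈ -0.52632)
f(r) = -38/5 (f(r) = 4/(-10/19) = 4*(-19/10) = -38/5)
K(N) = √(4 + N)
(K(-3) + f(-2))² = (√(4 - 3) - 38/5)² = (√1 - 38/5)² = (1 - 38/5)² = (-33/5)² = 1089/25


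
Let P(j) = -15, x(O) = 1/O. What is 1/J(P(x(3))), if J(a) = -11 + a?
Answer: -1/26 ≈ -0.038462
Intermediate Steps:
1/J(P(x(3))) = 1/(-11 - 15) = 1/(-26) = -1/26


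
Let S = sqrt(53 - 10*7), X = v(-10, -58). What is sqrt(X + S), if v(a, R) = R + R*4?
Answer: sqrt(-290 + I*sqrt(17)) ≈ 0.1211 + 17.03*I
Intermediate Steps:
v(a, R) = 5*R (v(a, R) = R + 4*R = 5*R)
X = -290 (X = 5*(-58) = -290)
S = I*sqrt(17) (S = sqrt(53 - 70) = sqrt(-17) = I*sqrt(17) ≈ 4.1231*I)
sqrt(X + S) = sqrt(-290 + I*sqrt(17))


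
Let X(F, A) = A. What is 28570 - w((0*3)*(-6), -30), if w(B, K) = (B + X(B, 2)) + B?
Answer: 28568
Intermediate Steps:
w(B, K) = 2 + 2*B (w(B, K) = (B + 2) + B = (2 + B) + B = 2 + 2*B)
28570 - w((0*3)*(-6), -30) = 28570 - (2 + 2*((0*3)*(-6))) = 28570 - (2 + 2*(0*(-6))) = 28570 - (2 + 2*0) = 28570 - (2 + 0) = 28570 - 1*2 = 28570 - 2 = 28568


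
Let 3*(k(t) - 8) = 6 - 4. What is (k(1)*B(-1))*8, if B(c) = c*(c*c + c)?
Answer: 0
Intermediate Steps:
B(c) = c*(c + c²) (B(c) = c*(c² + c) = c*(c + c²))
k(t) = 26/3 (k(t) = 8 + (6 - 4)/3 = 8 + (⅓)*2 = 8 + ⅔ = 26/3)
(k(1)*B(-1))*8 = (26*((-1)²*(1 - 1))/3)*8 = (26*(1*0)/3)*8 = ((26/3)*0)*8 = 0*8 = 0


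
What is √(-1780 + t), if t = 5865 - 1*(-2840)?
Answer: 5*√277 ≈ 83.217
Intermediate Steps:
t = 8705 (t = 5865 + 2840 = 8705)
√(-1780 + t) = √(-1780 + 8705) = √6925 = 5*√277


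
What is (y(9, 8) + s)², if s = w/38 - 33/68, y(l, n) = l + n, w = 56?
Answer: 540144081/1669264 ≈ 323.58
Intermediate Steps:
s = 1277/1292 (s = 56/38 - 33/68 = 56*(1/38) - 33*1/68 = 28/19 - 33/68 = 1277/1292 ≈ 0.98839)
(y(9, 8) + s)² = ((9 + 8) + 1277/1292)² = (17 + 1277/1292)² = (23241/1292)² = 540144081/1669264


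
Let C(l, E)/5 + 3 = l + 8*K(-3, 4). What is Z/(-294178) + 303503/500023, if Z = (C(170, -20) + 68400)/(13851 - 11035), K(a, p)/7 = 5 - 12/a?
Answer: 251387598833379/414221677320704 ≈ 0.60689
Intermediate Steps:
K(a, p) = 35 - 84/a (K(a, p) = 7*(5 - 12/a) = 35 - 84/a)
C(l, E) = 2505 + 5*l (C(l, E) = -15 + 5*(l + 8*(35 - 84/(-3))) = -15 + 5*(l + 8*(35 - 84*(-1/3))) = -15 + 5*(l + 8*(35 + 28)) = -15 + 5*(l + 8*63) = -15 + 5*(l + 504) = -15 + 5*(504 + l) = -15 + (2520 + 5*l) = 2505 + 5*l)
Z = 71755/2816 (Z = ((2505 + 5*170) + 68400)/(13851 - 11035) = ((2505 + 850) + 68400)/2816 = (3355 + 68400)*(1/2816) = 71755*(1/2816) = 71755/2816 ≈ 25.481)
Z/(-294178) + 303503/500023 = (71755/2816)/(-294178) + 303503/500023 = (71755/2816)*(-1/294178) + 303503*(1/500023) = -71755/828405248 + 303503/500023 = 251387598833379/414221677320704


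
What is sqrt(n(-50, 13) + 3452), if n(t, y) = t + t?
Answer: 2*sqrt(838) ≈ 57.896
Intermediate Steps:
n(t, y) = 2*t
sqrt(n(-50, 13) + 3452) = sqrt(2*(-50) + 3452) = sqrt(-100 + 3452) = sqrt(3352) = 2*sqrt(838)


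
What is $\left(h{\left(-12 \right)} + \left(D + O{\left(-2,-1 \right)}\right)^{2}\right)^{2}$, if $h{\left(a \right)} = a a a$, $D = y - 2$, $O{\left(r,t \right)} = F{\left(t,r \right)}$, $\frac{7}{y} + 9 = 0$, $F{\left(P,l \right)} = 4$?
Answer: $\frac{19557183409}{6561} \approx 2.9808 \cdot 10^{6}$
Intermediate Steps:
$y = - \frac{7}{9}$ ($y = \frac{7}{-9 + 0} = \frac{7}{-9} = 7 \left(- \frac{1}{9}\right) = - \frac{7}{9} \approx -0.77778$)
$O{\left(r,t \right)} = 4$
$D = - \frac{25}{9}$ ($D = - \frac{7}{9} - 2 = - \frac{25}{9} \approx -2.7778$)
$h{\left(a \right)} = a^{3}$ ($h{\left(a \right)} = a^{2} a = a^{3}$)
$\left(h{\left(-12 \right)} + \left(D + O{\left(-2,-1 \right)}\right)^{2}\right)^{2} = \left(\left(-12\right)^{3} + \left(- \frac{25}{9} + 4\right)^{2}\right)^{2} = \left(-1728 + \left(\frac{11}{9}\right)^{2}\right)^{2} = \left(-1728 + \frac{121}{81}\right)^{2} = \left(- \frac{139847}{81}\right)^{2} = \frac{19557183409}{6561}$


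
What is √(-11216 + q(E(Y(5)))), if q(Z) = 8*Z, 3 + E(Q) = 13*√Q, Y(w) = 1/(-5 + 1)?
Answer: 2*√(-2810 + 13*I) ≈ 0.24524 + 106.02*I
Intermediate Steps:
Y(w) = -¼ (Y(w) = 1/(-4) = -¼)
E(Q) = -3 + 13*√Q
√(-11216 + q(E(Y(5)))) = √(-11216 + 8*(-3 + 13*√(-¼))) = √(-11216 + 8*(-3 + 13*(I/2))) = √(-11216 + 8*(-3 + 13*I/2)) = √(-11216 + (-24 + 52*I)) = √(-11240 + 52*I)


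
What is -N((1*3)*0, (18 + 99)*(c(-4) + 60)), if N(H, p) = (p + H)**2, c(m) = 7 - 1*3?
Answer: -56070144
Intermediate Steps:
c(m) = 4 (c(m) = 7 - 3 = 4)
N(H, p) = (H + p)**2
-N((1*3)*0, (18 + 99)*(c(-4) + 60)) = -((1*3)*0 + (18 + 99)*(4 + 60))**2 = -(3*0 + 117*64)**2 = -(0 + 7488)**2 = -1*7488**2 = -1*56070144 = -56070144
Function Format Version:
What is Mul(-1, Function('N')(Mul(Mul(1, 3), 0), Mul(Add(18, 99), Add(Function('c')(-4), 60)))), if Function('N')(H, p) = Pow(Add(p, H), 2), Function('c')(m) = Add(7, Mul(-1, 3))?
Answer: -56070144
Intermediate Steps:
Function('c')(m) = 4 (Function('c')(m) = Add(7, -3) = 4)
Function('N')(H, p) = Pow(Add(H, p), 2)
Mul(-1, Function('N')(Mul(Mul(1, 3), 0), Mul(Add(18, 99), Add(Function('c')(-4), 60)))) = Mul(-1, Pow(Add(Mul(Mul(1, 3), 0), Mul(Add(18, 99), Add(4, 60))), 2)) = Mul(-1, Pow(Add(Mul(3, 0), Mul(117, 64)), 2)) = Mul(-1, Pow(Add(0, 7488), 2)) = Mul(-1, Pow(7488, 2)) = Mul(-1, 56070144) = -56070144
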